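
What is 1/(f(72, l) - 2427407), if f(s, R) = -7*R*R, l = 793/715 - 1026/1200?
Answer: -4840000/11748652067367 ≈ -4.1196e-7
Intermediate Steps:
l = 559/2200 (l = 793*(1/715) - 1026*1/1200 = 61/55 - 171/200 = 559/2200 ≈ 0.25409)
f(s, R) = -7*R**2
1/(f(72, l) - 2427407) = 1/(-7*(559/2200)**2 - 2427407) = 1/(-7*312481/4840000 - 2427407) = 1/(-2187367/4840000 - 2427407) = 1/(-11748652067367/4840000) = -4840000/11748652067367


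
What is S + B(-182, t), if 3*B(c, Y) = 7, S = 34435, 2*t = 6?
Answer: 103312/3 ≈ 34437.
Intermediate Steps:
t = 3 (t = (1/2)*6 = 3)
B(c, Y) = 7/3 (B(c, Y) = (1/3)*7 = 7/3)
S + B(-182, t) = 34435 + 7/3 = 103312/3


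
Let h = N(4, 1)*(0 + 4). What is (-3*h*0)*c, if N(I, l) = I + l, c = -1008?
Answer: 0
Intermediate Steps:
h = 20 (h = (4 + 1)*(0 + 4) = 5*4 = 20)
(-3*h*0)*c = (-3*20*0)*(-1008) = -60*0*(-1008) = 0*(-1008) = 0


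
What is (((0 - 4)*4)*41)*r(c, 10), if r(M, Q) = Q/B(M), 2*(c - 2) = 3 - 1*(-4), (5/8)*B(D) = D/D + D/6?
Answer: -49200/23 ≈ -2139.1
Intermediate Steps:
B(D) = 8/5 + 4*D/15 (B(D) = 8*(D/D + D/6)/5 = 8*(1 + D*(1/6))/5 = 8*(1 + D/6)/5 = 8/5 + 4*D/15)
c = 11/2 (c = 2 + (3 - 1*(-4))/2 = 2 + (3 + 4)/2 = 2 + (1/2)*7 = 2 + 7/2 = 11/2 ≈ 5.5000)
r(M, Q) = Q/(8/5 + 4*M/15)
(((0 - 4)*4)*41)*r(c, 10) = (((0 - 4)*4)*41)*((15/4)*10/(6 + 11/2)) = (-4*4*41)*((15/4)*10/(23/2)) = (-16*41)*((15/4)*10*(2/23)) = -656*75/23 = -49200/23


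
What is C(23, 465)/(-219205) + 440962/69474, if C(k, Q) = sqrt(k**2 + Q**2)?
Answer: 220481/34737 - sqrt(216754)/219205 ≈ 6.3450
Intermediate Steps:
C(k, Q) = sqrt(Q**2 + k**2)
C(23, 465)/(-219205) + 440962/69474 = sqrt(465**2 + 23**2)/(-219205) + 440962/69474 = sqrt(216225 + 529)*(-1/219205) + 440962*(1/69474) = sqrt(216754)*(-1/219205) + 220481/34737 = -sqrt(216754)/219205 + 220481/34737 = 220481/34737 - sqrt(216754)/219205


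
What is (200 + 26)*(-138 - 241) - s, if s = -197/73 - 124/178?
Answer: -556471979/6497 ≈ -85651.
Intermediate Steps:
s = -22059/6497 (s = -197*1/73 - 124*1/178 = -197/73 - 62/89 = -22059/6497 ≈ -3.3953)
(200 + 26)*(-138 - 241) - s = (200 + 26)*(-138 - 241) - 1*(-22059/6497) = 226*(-379) + 22059/6497 = -85654 + 22059/6497 = -556471979/6497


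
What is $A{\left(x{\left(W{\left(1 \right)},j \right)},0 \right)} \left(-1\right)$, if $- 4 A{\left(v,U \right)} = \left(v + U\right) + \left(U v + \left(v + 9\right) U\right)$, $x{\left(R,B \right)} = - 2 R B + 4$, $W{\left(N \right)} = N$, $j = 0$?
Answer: $1$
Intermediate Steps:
$x{\left(R,B \right)} = 4 - 2 B R$ ($x{\left(R,B \right)} = - 2 B R + 4 = 4 - 2 B R$)
$A{\left(v,U \right)} = - \frac{U}{4} - \frac{v}{4} - \frac{U v}{4} - \frac{U \left(9 + v\right)}{4}$ ($A{\left(v,U \right)} = - \frac{\left(v + U\right) + \left(U v + \left(v + 9\right) U\right)}{4} = - \frac{\left(U + v\right) + \left(U v + \left(9 + v\right) U\right)}{4} = - \frac{\left(U + v\right) + \left(U v + U \left(9 + v\right)\right)}{4} = - \frac{U + v + U v + U \left(9 + v\right)}{4} = - \frac{U}{4} - \frac{v}{4} - \frac{U v}{4} - \frac{U \left(9 + v\right)}{4}$)
$A{\left(x{\left(W{\left(1 \right)},j \right)},0 \right)} \left(-1\right) = \left(\left(- \frac{5}{2}\right) 0 - \frac{4 - 0 \cdot 1}{4} - 0 \left(4 - 0 \cdot 1\right)\right) \left(-1\right) = \left(0 - \frac{4 + 0}{4} - 0 \left(4 + 0\right)\right) \left(-1\right) = \left(0 - 1 - 0 \cdot 4\right) \left(-1\right) = \left(0 - 1 + 0\right) \left(-1\right) = \left(-1\right) \left(-1\right) = 1$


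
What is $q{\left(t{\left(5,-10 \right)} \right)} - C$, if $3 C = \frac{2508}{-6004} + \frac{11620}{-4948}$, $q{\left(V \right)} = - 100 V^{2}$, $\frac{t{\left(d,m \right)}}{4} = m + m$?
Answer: $- \frac{187627889684}{293169} \approx -6.4 \cdot 10^{5}$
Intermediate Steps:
$t{\left(d,m \right)} = 8 m$ ($t{\left(d,m \right)} = 4 \left(m + m\right) = 4 \cdot 2 m = 8 m$)
$C = - \frac{270316}{293169}$ ($C = \frac{\frac{2508}{-6004} + \frac{11620}{-4948}}{3} = \frac{2508 \left(- \frac{1}{6004}\right) + 11620 \left(- \frac{1}{4948}\right)}{3} = \frac{- \frac{33}{79} - \frac{2905}{1237}}{3} = \frac{1}{3} \left(- \frac{270316}{97723}\right) = - \frac{270316}{293169} \approx -0.92205$)
$q{\left(t{\left(5,-10 \right)} \right)} - C = - 100 \left(8 \left(-10\right)\right)^{2} - - \frac{270316}{293169} = - 100 \left(-80\right)^{2} + \frac{270316}{293169} = \left(-100\right) 6400 + \frac{270316}{293169} = -640000 + \frac{270316}{293169} = - \frac{187627889684}{293169}$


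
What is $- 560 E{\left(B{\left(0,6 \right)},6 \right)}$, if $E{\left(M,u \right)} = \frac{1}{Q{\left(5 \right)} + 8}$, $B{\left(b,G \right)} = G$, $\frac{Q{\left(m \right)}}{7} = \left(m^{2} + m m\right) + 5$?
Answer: $- \frac{560}{393} \approx -1.4249$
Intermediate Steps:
$Q{\left(m \right)} = 35 + 14 m^{2}$ ($Q{\left(m \right)} = 7 \left(\left(m^{2} + m m\right) + 5\right) = 7 \left(\left(m^{2} + m^{2}\right) + 5\right) = 7 \left(2 m^{2} + 5\right) = 7 \left(5 + 2 m^{2}\right) = 35 + 14 m^{2}$)
$E{\left(M,u \right)} = \frac{1}{393}$ ($E{\left(M,u \right)} = \frac{1}{\left(35 + 14 \cdot 5^{2}\right) + 8} = \frac{1}{\left(35 + 14 \cdot 25\right) + 8} = \frac{1}{\left(35 + 350\right) + 8} = \frac{1}{385 + 8} = \frac{1}{393}$)
$- 560 E{\left(B{\left(0,6 \right)},6 \right)} = \left(-560\right) \frac{1}{393} = - \frac{560}{393}$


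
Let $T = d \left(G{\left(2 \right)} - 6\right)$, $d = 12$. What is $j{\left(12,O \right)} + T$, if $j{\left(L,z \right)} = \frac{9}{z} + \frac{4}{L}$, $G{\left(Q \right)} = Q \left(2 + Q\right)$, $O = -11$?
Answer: $\frac{776}{33} \approx 23.515$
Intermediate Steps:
$j{\left(L,z \right)} = \frac{4}{L} + \frac{9}{z}$
$T = 24$ ($T = 12 \left(2 \left(2 + 2\right) - 6\right) = 12 \left(2 \cdot 4 - 6\right) = 12 \left(8 - 6\right) = 12 \cdot 2 = 24$)
$j{\left(12,O \right)} + T = \left(\frac{4}{12} + \frac{9}{-11}\right) + 24 = \left(4 \cdot \frac{1}{12} + 9 \left(- \frac{1}{11}\right)\right) + 24 = \left(\frac{1}{3} - \frac{9}{11}\right) + 24 = - \frac{16}{33} + 24 = \frac{776}{33}$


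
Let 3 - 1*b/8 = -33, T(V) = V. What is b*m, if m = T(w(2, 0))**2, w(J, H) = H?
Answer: 0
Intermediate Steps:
b = 288 (b = 24 - 8*(-33) = 24 + 264 = 288)
m = 0 (m = 0**2 = 0)
b*m = 288*0 = 0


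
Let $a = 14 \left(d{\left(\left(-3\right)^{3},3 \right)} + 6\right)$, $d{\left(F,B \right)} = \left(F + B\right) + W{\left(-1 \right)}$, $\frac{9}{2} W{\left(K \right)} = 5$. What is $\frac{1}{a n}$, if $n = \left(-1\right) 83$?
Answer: $\frac{9}{176624} \approx 5.0956 \cdot 10^{-5}$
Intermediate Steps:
$W{\left(K \right)} = \frac{10}{9}$ ($W{\left(K \right)} = \frac{2}{9} \cdot 5 = \frac{10}{9}$)
$n = -83$
$d{\left(F,B \right)} = \frac{10}{9} + B + F$ ($d{\left(F,B \right)} = \left(F + B\right) + \frac{10}{9} = \left(B + F\right) + \frac{10}{9} = \frac{10}{9} + B + F$)
$a = - \frac{2128}{9}$ ($a = 14 \left(\left(\frac{10}{9} + 3 + \left(-3\right)^{3}\right) + 6\right) = 14 \left(\left(\frac{10}{9} + 3 - 27\right) + 6\right) = 14 \left(- \frac{206}{9} + 6\right) = 14 \left(- \frac{152}{9}\right) = - \frac{2128}{9} \approx -236.44$)
$\frac{1}{a n} = \frac{1}{\left(- \frac{2128}{9}\right) \left(-83\right)} = \frac{1}{\frac{176624}{9}} = \frac{9}{176624}$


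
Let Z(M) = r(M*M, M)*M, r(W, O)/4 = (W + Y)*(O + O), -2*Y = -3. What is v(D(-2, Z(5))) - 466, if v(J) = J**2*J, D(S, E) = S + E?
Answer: 148708523126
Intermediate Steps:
Y = 3/2 (Y = -1/2*(-3) = 3/2 ≈ 1.5000)
r(W, O) = 8*O*(3/2 + W) (r(W, O) = 4*((W + 3/2)*(O + O)) = 4*((3/2 + W)*(2*O)) = 4*(2*O*(3/2 + W)) = 8*O*(3/2 + W))
Z(M) = 4*M**2*(3 + 2*M**2) (Z(M) = (4*M*(3 + 2*(M*M)))*M = (4*M*(3 + 2*M**2))*M = 4*M**2*(3 + 2*M**2))
D(S, E) = E + S
v(J) = J**3
v(D(-2, Z(5))) - 466 = (5**2*(12 + 8*5**2) - 2)**3 - 466 = (25*(12 + 8*25) - 2)**3 - 466 = (25*(12 + 200) - 2)**3 - 466 = (25*212 - 2)**3 - 466 = (5300 - 2)**3 - 466 = 5298**3 - 466 = 148708523592 - 466 = 148708523126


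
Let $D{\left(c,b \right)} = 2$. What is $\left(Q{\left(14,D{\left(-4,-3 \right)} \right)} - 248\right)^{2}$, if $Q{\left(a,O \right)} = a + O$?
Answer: $53824$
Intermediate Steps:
$Q{\left(a,O \right)} = O + a$
$\left(Q{\left(14,D{\left(-4,-3 \right)} \right)} - 248\right)^{2} = \left(\left(2 + 14\right) - 248\right)^{2} = \left(16 - 248\right)^{2} = \left(-232\right)^{2} = 53824$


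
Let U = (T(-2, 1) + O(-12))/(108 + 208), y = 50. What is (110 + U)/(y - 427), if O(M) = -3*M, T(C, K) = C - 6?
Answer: -669/2291 ≈ -0.29201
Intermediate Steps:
T(C, K) = -6 + C
U = 7/79 (U = ((-6 - 2) - 3*(-12))/(108 + 208) = (-8 + 36)/316 = 28*(1/316) = 7/79 ≈ 0.088608)
(110 + U)/(y - 427) = (110 + 7/79)/(50 - 427) = (8697/79)/(-377) = (8697/79)*(-1/377) = -669/2291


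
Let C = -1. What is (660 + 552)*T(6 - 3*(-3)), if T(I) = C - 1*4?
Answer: -6060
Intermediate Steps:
T(I) = -5 (T(I) = -1 - 1*4 = -1 - 4 = -5)
(660 + 552)*T(6 - 3*(-3)) = (660 + 552)*(-5) = 1212*(-5) = -6060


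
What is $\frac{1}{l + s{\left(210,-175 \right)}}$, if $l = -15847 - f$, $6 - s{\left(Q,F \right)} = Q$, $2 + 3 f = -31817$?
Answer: $- \frac{3}{16334} \approx -0.00018367$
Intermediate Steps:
$f = - \frac{31819}{3}$ ($f = - \frac{2}{3} + \frac{1}{3} \left(-31817\right) = - \frac{2}{3} - \frac{31817}{3} = - \frac{31819}{3} \approx -10606.0$)
$s{\left(Q,F \right)} = 6 - Q$
$l = - \frac{15722}{3}$ ($l = -15847 - - \frac{31819}{3} = -15847 + \frac{31819}{3} = - \frac{15722}{3} \approx -5240.7$)
$\frac{1}{l + s{\left(210,-175 \right)}} = \frac{1}{- \frac{15722}{3} + \left(6 - 210\right)} = \frac{1}{- \frac{15722}{3} - 204} = \frac{1}{- \frac{16334}{3}} = - \frac{3}{16334}$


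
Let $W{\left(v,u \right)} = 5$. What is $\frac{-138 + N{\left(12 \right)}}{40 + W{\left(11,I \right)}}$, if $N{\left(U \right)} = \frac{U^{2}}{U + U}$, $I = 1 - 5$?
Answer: $- \frac{44}{15} \approx -2.9333$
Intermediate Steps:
$I = -4$
$N{\left(U \right)} = \frac{U}{2}$ ($N{\left(U \right)} = \frac{U^{2}}{2 U} = \frac{1}{2 U} U^{2} = \frac{U}{2}$)
$\frac{-138 + N{\left(12 \right)}}{40 + W{\left(11,I \right)}} = \frac{-138 + \frac{1}{2} \cdot 12}{40 + 5} = \frac{-138 + 6}{45} = \left(-132\right) \frac{1}{45} = - \frac{44}{15}$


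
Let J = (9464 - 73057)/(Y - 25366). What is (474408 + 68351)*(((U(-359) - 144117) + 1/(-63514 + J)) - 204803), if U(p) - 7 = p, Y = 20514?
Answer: -58407878590015639748/308106335 ≈ -1.8957e+11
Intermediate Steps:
J = 63593/4852 (J = (9464 - 73057)/(20514 - 25366) = -63593/(-4852) = -63593*(-1/4852) = 63593/4852 ≈ 13.107)
U(p) = 7 + p
(474408 + 68351)*(((U(-359) - 144117) + 1/(-63514 + J)) - 204803) = (474408 + 68351)*((((7 - 359) - 144117) + 1/(-63514 + 63593/4852)) - 204803) = 542759*(((-352 - 144117) + 1/(-308106335/4852)) - 204803) = 542759*((-144469 - 4852/308106335) - 204803) = 542759*(-44511814115967/308106335 - 204803) = 542759*(-107612915842972/308106335) = -58407878590015639748/308106335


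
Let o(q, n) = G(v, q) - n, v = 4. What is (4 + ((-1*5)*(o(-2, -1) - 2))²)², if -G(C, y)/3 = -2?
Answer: 395641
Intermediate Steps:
G(C, y) = 6 (G(C, y) = -3*(-2) = 6)
o(q, n) = 6 - n
(4 + ((-1*5)*(o(-2, -1) - 2))²)² = (4 + ((-1*5)*((6 - 1*(-1)) - 2))²)² = (4 + (-5*((6 + 1) - 2))²)² = (4 + (-5*(7 - 2))²)² = (4 + (-5*5)²)² = (4 + (-25)²)² = (4 + 625)² = 629² = 395641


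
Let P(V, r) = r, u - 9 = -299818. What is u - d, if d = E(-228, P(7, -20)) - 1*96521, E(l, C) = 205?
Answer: -203493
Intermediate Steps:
u = -299809 (u = 9 - 299818 = -299809)
d = -96316 (d = 205 - 1*96521 = 205 - 96521 = -96316)
u - d = -299809 - 1*(-96316) = -299809 + 96316 = -203493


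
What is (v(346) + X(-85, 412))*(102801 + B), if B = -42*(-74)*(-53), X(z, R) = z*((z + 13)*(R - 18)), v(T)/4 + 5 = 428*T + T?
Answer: -186078367308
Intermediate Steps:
v(T) = -20 + 1716*T (v(T) = -20 + 4*(428*T + T) = -20 + 4*(429*T) = -20 + 1716*T)
X(z, R) = z*(-18 + R)*(13 + z) (X(z, R) = z*((13 + z)*(-18 + R)) = z*((-18 + R)*(13 + z)) = z*(-18 + R)*(13 + z))
B = -164724 (B = 3108*(-53) = -164724)
(v(346) + X(-85, 412))*(102801 + B) = ((-20 + 1716*346) - 85*(-234 - 18*(-85) + 13*412 + 412*(-85)))*(102801 - 164724) = ((-20 + 593736) - 85*(-234 + 1530 + 5356 - 35020))*(-61923) = (593716 - 85*(-28368))*(-61923) = (593716 + 2411280)*(-61923) = 3004996*(-61923) = -186078367308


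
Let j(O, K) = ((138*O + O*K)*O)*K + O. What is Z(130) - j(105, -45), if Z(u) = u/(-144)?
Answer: 3322045375/72 ≈ 4.6140e+7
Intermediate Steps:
j(O, K) = O + K*O*(138*O + K*O) (j(O, K) = ((138*O + K*O)*O)*K + O = (O*(138*O + K*O))*K + O = K*O*(138*O + K*O) + O = O + K*O*(138*O + K*O))
Z(u) = -u/144 (Z(u) = u*(-1/144) = -u/144)
Z(130) - j(105, -45) = -1/144*130 - 105*(1 + 105*(-45)² + 138*(-45)*105) = -65/72 - 105*(1 + 105*2025 - 652050) = -65/72 - 105*(1 + 212625 - 652050) = -65/72 - 105*(-439424) = -65/72 - 1*(-46139520) = -65/72 + 46139520 = 3322045375/72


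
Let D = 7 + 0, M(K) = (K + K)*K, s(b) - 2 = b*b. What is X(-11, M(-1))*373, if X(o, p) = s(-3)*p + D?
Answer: 10817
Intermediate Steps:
s(b) = 2 + b² (s(b) = 2 + b*b = 2 + b²)
M(K) = 2*K² (M(K) = (2*K)*K = 2*K²)
D = 7
X(o, p) = 7 + 11*p (X(o, p) = (2 + (-3)²)*p + 7 = (2 + 9)*p + 7 = 11*p + 7 = 7 + 11*p)
X(-11, M(-1))*373 = (7 + 11*(2*(-1)²))*373 = (7 + 11*(2*1))*373 = (7 + 11*2)*373 = (7 + 22)*373 = 29*373 = 10817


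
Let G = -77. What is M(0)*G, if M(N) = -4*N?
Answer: 0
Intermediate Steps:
M(0)*G = -4*0*(-77) = 0*(-77) = 0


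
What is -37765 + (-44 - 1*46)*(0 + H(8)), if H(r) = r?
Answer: -38485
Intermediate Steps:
-37765 + (-44 - 1*46)*(0 + H(8)) = -37765 + (-44 - 1*46)*(0 + 8) = -37765 + (-44 - 46)*8 = -37765 - 90*8 = -37765 - 720 = -38485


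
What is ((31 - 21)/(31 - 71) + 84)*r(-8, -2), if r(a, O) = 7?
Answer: 2345/4 ≈ 586.25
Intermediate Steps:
((31 - 21)/(31 - 71) + 84)*r(-8, -2) = ((31 - 21)/(31 - 71) + 84)*7 = (10/(-40) + 84)*7 = (10*(-1/40) + 84)*7 = (-1/4 + 84)*7 = (335/4)*7 = 2345/4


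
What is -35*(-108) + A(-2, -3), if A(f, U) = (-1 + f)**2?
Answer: 3789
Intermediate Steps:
-35*(-108) + A(-2, -3) = -35*(-108) + (-1 - 2)**2 = 3780 + (-3)**2 = 3780 + 9 = 3789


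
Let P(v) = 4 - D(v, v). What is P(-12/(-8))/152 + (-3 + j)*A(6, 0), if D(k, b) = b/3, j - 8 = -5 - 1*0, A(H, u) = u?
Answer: 7/304 ≈ 0.023026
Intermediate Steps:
j = 3 (j = 8 + (-5 - 1*0) = 8 + (-5 + 0) = 8 - 5 = 3)
D(k, b) = b/3 (D(k, b) = b*(1/3) = b/3)
P(v) = 4 - v/3
P(-12/(-8))/152 + (-3 + j)*A(6, 0) = (4 - (-4)/(-8))/152 + (-3 + 3)*0 = (4 - (-4)*(-1)/8)*(1/152) + 0*0 = (4 - 1/3*3/2)*(1/152) + 0 = (4 - 1/2)*(1/152) + 0 = (7/2)*(1/152) + 0 = 7/304 + 0 = 7/304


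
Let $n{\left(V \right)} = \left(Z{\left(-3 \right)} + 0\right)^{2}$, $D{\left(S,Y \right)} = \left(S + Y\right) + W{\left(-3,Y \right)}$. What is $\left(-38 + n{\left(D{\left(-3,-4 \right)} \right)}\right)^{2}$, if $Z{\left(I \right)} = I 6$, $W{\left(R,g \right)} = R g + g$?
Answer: $81796$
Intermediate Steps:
$W{\left(R,g \right)} = g + R g$
$D{\left(S,Y \right)} = S - Y$ ($D{\left(S,Y \right)} = \left(S + Y\right) + Y \left(1 - 3\right) = \left(S + Y\right) + Y \left(-2\right) = \left(S + Y\right) - 2 Y = S - Y$)
$Z{\left(I \right)} = 6 I$
$n{\left(V \right)} = 324$ ($n{\left(V \right)} = \left(6 \left(-3\right) + 0\right)^{2} = \left(-18 + 0\right)^{2} = \left(-18\right)^{2} = 324$)
$\left(-38 + n{\left(D{\left(-3,-4 \right)} \right)}\right)^{2} = \left(-38 + 324\right)^{2} = 286^{2} = 81796$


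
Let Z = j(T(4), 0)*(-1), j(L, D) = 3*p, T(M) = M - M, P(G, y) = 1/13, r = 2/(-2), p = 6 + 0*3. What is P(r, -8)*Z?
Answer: -18/13 ≈ -1.3846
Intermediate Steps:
p = 6 (p = 6 + 0 = 6)
r = -1 (r = 2*(-1/2) = -1)
P(G, y) = 1/13
T(M) = 0
j(L, D) = 18 (j(L, D) = 3*6 = 18)
Z = -18 (Z = 18*(-1) = -18)
P(r, -8)*Z = (1/13)*(-18) = -18/13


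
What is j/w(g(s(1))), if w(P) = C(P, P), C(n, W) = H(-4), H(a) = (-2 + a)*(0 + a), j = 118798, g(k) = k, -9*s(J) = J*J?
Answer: 59399/12 ≈ 4949.9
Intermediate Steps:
s(J) = -J²/9 (s(J) = -J*J/9 = -J²/9)
H(a) = a*(-2 + a) (H(a) = (-2 + a)*a = a*(-2 + a))
C(n, W) = 24 (C(n, W) = -4*(-2 - 4) = -4*(-6) = 24)
w(P) = 24
j/w(g(s(1))) = 118798/24 = 118798*(1/24) = 59399/12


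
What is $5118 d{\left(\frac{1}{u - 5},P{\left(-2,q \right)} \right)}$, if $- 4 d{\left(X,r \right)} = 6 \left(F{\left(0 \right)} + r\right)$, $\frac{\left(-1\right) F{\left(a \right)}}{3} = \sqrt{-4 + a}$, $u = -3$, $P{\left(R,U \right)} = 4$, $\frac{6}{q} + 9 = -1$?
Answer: $-30708 + 46062 i \approx -30708.0 + 46062.0 i$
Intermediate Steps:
$q = - \frac{3}{5}$ ($q = \frac{6}{-9 - 1} = \frac{6}{-10} = 6 \left(- \frac{1}{10}\right) = - \frac{3}{5} \approx -0.6$)
$F{\left(a \right)} = - 3 \sqrt{-4 + a}$
$d{\left(X,r \right)} = 9 i - \frac{3 r}{2}$ ($d{\left(X,r \right)} = - \frac{6 \left(- 3 \sqrt{-4 + 0} + r\right)}{4} = - \frac{6 \left(- 3 \sqrt{-4} + r\right)}{4} = - \frac{6 \left(- 3 \cdot 2 i + r\right)}{4} = - \frac{6 \left(- 6 i + r\right)}{4} = - \frac{6 \left(r - 6 i\right)}{4} = - \frac{- 36 i + 6 r}{4} = 9 i - \frac{3 r}{2}$)
$5118 d{\left(\frac{1}{u - 5},P{\left(-2,q \right)} \right)} = 5118 \left(9 i - 6\right) = 5118 \left(-6 + 9 i\right) = -30708 + 46062 i$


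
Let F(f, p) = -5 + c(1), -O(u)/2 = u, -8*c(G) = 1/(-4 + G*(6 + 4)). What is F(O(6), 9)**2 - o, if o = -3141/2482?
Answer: 75696953/2859264 ≈ 26.474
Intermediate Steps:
o = -3141/2482 (o = -3141*1/2482 = -3141/2482 ≈ -1.2655)
c(G) = -1/(8*(-4 + 10*G)) (c(G) = -1/(8*(-4 + G*(6 + 4))) = -1/(8*(-4 + G*10)) = -1/(8*(-4 + 10*G)))
O(u) = -2*u
F(f, p) = -241/48 (F(f, p) = -5 - 1/(-32 + 80*1) = -5 - 1/(-32 + 80) = -5 - 1/48 = -241/48)
F(O(6), 9)**2 - o = (-241/48)**2 - 1*(-3141/2482) = 58081/2304 + 3141/2482 = 75696953/2859264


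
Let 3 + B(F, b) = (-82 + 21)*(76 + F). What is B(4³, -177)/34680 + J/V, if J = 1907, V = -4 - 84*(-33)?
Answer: 5310967/11999280 ≈ 0.44261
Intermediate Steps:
B(F, b) = -4639 - 61*F (B(F, b) = -3 + (-82 + 21)*(76 + F) = -3 - 61*(76 + F) = -3 + (-4636 - 61*F) = -4639 - 61*F)
V = 2768 (V = -4 + 2772 = 2768)
B(4³, -177)/34680 + J/V = (-4639 - 61*4³)/34680 + 1907/2768 = (-4639 - 61*64)*(1/34680) + 1907*(1/2768) = (-4639 - 3904)*(1/34680) + 1907/2768 = -8543*1/34680 + 1907/2768 = -8543/34680 + 1907/2768 = 5310967/11999280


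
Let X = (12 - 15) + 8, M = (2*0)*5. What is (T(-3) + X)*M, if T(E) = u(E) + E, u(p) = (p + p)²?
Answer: 0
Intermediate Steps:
M = 0 (M = 0*5 = 0)
X = 5 (X = -3 + 8 = 5)
u(p) = 4*p² (u(p) = (2*p)² = 4*p²)
T(E) = E + 4*E² (T(E) = 4*E² + E = E + 4*E²)
(T(-3) + X)*M = (-3*(1 + 4*(-3)) + 5)*0 = (-3*(1 - 12) + 5)*0 = (-3*(-11) + 5)*0 = (33 + 5)*0 = 38*0 = 0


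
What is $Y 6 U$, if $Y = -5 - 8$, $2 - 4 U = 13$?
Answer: $\frac{429}{2} \approx 214.5$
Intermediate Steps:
$U = - \frac{11}{4}$ ($U = \frac{1}{2} - \frac{13}{4} = - \frac{11}{4} \approx -2.75$)
$Y = -13$
$Y 6 U = \left(-13\right) 6 \left(- \frac{11}{4}\right) = \left(-78\right) \left(- \frac{11}{4}\right) = \frac{429}{2}$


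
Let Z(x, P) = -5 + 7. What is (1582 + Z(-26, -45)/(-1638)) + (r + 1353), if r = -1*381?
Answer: 2091725/819 ≈ 2554.0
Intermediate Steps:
Z(x, P) = 2
r = -381
(1582 + Z(-26, -45)/(-1638)) + (r + 1353) = (1582 + 2/(-1638)) + (-381 + 1353) = (1582 + 2*(-1/1638)) + 972 = (1582 - 1/819) + 972 = 1295657/819 + 972 = 2091725/819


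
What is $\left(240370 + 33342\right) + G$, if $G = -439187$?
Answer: $-165475$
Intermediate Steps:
$\left(240370 + 33342\right) + G = \left(240370 + 33342\right) - 439187 = 273712 - 439187 = -165475$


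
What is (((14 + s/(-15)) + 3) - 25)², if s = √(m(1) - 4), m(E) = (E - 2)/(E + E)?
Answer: (80 + I*√2)²/100 ≈ 63.98 + 2.2627*I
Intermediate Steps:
m(E) = (-2 + E)/(2*E) (m(E) = (-2 + E)/((2*E)) = (-2 + E)*(1/(2*E)) = (-2 + E)/(2*E))
s = 3*I*√2/2 (s = √((½)*(-2 + 1)/1 - 4) = √((½)*1*(-1) - 4) = √(-½ - 4) = √(-9/2) = 3*I*√2/2 ≈ 2.1213*I)
(((14 + s/(-15)) + 3) - 25)² = (((14 + (3*I*√2/2)/(-15)) + 3) - 25)² = (((14 + (3*I*√2/2)*(-1/15)) + 3) - 25)² = (((14 - I*√2/10) + 3) - 25)² = ((17 - I*√2/10) - 25)² = (-8 - I*√2/10)²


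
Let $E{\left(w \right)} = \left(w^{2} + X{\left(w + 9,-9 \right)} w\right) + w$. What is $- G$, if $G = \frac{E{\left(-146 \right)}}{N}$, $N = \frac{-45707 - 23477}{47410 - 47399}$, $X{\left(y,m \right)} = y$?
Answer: $\frac{2409}{368} \approx 6.5462$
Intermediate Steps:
$E{\left(w \right)} = w + w^{2} + w \left(9 + w\right)$ ($E{\left(w \right)} = \left(w^{2} + \left(w + 9\right) w\right) + w = \left(w^{2} + \left(9 + w\right) w\right) + w = \left(w^{2} + w \left(9 + w\right)\right) + w = w + w^{2} + w \left(9 + w\right)$)
$N = - \frac{69184}{11} \approx -6289.5$
$G = - \frac{2409}{368}$ ($G = \frac{2 \left(-146\right) \left(5 - 146\right)}{- \frac{69184}{11}} = 2 \left(-146\right) \left(-141\right) \left(- \frac{11}{69184}\right) = 41172 \left(- \frac{11}{69184}\right) = - \frac{2409}{368} \approx -6.5462$)
$- G = \left(-1\right) \left(- \frac{2409}{368}\right) = \frac{2409}{368}$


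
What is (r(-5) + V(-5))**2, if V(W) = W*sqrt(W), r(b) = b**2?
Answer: 500 - 250*I*sqrt(5) ≈ 500.0 - 559.02*I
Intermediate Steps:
V(W) = W**(3/2)
(r(-5) + V(-5))**2 = ((-5)**2 + (-5)**(3/2))**2 = (25 - 5*I*sqrt(5))**2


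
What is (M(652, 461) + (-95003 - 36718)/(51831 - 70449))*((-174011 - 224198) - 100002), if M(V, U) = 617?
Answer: -1929575686899/6206 ≈ -3.1092e+8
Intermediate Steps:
(M(652, 461) + (-95003 - 36718)/(51831 - 70449))*((-174011 - 224198) - 100002) = (617 + (-95003 - 36718)/(51831 - 70449))*((-174011 - 224198) - 100002) = (617 - 131721/(-18618))*(-398209 - 100002) = (617 - 131721*(-1/18618))*(-498211) = (617 + 43907/6206)*(-498211) = (3873009/6206)*(-498211) = -1929575686899/6206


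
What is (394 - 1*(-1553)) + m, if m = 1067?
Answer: 3014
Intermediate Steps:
(394 - 1*(-1553)) + m = (394 - 1*(-1553)) + 1067 = (394 + 1553) + 1067 = 1947 + 1067 = 3014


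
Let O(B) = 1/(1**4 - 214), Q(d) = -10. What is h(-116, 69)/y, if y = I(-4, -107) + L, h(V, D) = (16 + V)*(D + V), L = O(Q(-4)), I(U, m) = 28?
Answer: 1001100/5963 ≈ 167.89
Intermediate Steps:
O(B) = -1/213 (O(B) = 1/(1 - 214) = 1/(-213) = -1/213)
L = -1/213 ≈ -0.0046948
y = 5963/213 (y = 28 - 1/213 = 5963/213 ≈ 27.995)
h(-116, 69)/y = ((-116)**2 + 16*69 + 16*(-116) + 69*(-116))/(5963/213) = (13456 + 1104 - 1856 - 8004)*(213/5963) = 4700*(213/5963) = 1001100/5963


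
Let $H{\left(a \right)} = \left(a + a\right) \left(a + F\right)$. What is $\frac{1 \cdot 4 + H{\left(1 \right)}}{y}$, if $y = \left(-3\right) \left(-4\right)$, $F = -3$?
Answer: $0$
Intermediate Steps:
$H{\left(a \right)} = 2 a \left(-3 + a\right)$ ($H{\left(a \right)} = \left(a + a\right) \left(a - 3\right) = 2 a \left(-3 + a\right)$)
$y = 12$
$\frac{1 \cdot 4 + H{\left(1 \right)}}{y} = \frac{1 \cdot 4 + 2 \cdot 1 \left(-3 + 1\right)}{12} = \left(4 + 2 \cdot 1 \left(-2\right)\right) \frac{1}{12} = \left(4 - 4\right) \frac{1}{12} = 0 \cdot \frac{1}{12} = 0$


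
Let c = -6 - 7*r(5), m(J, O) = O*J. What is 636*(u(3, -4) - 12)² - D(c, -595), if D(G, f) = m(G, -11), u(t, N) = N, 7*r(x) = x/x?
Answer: 162739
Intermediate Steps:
r(x) = ⅐ (r(x) = (x/x)/7 = (⅐)*1 = ⅐)
m(J, O) = J*O
c = -7 (c = -6 - 7*⅐ = -6 - 1 = -7)
D(G, f) = -11*G (D(G, f) = G*(-11) = -11*G)
636*(u(3, -4) - 12)² - D(c, -595) = 636*(-4 - 12)² - (-11)*(-7) = 636*(-16)² - 1*77 = 636*256 - 77 = 162816 - 77 = 162739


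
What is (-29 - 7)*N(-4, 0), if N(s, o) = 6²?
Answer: -1296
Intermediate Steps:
N(s, o) = 36
(-29 - 7)*N(-4, 0) = (-29 - 7)*36 = -36*36 = -1296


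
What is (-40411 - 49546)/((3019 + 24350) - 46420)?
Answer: 89957/19051 ≈ 4.7219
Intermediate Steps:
(-40411 - 49546)/((3019 + 24350) - 46420) = -89957/(27369 - 46420) = -89957/(-19051) = -89957*(-1/19051) = 89957/19051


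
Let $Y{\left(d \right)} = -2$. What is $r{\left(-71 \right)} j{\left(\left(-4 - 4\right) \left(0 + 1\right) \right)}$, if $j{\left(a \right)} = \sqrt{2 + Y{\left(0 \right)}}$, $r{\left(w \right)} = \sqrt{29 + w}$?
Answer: $0$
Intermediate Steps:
$j{\left(a \right)} = 0$ ($j{\left(a \right)} = \sqrt{2 - 2} = \sqrt{0} = 0$)
$r{\left(-71 \right)} j{\left(\left(-4 - 4\right) \left(0 + 1\right) \right)} = \sqrt{29 - 71} \cdot 0 = \sqrt{-42} \cdot 0 = i \sqrt{42} \cdot 0 = 0$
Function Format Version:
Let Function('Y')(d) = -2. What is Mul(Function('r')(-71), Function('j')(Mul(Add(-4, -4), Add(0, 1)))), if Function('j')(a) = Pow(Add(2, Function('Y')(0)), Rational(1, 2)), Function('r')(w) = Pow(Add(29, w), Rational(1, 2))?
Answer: 0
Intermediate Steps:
Function('j')(a) = 0 (Function('j')(a) = Pow(Add(2, -2), Rational(1, 2)) = Pow(0, Rational(1, 2)) = 0)
Mul(Function('r')(-71), Function('j')(Mul(Add(-4, -4), Add(0, 1)))) = Mul(Pow(Add(29, -71), Rational(1, 2)), 0) = Mul(Pow(-42, Rational(1, 2)), 0) = Mul(Mul(I, Pow(42, Rational(1, 2))), 0) = 0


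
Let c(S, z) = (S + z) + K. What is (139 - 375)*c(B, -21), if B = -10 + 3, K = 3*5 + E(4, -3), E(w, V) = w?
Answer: 2124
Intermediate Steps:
K = 19 (K = 3*5 + 4 = 15 + 4 = 19)
B = -7
c(S, z) = 19 + S + z (c(S, z) = (S + z) + 19 = 19 + S + z)
(139 - 375)*c(B, -21) = (139 - 375)*(19 - 7 - 21) = -236*(-9) = 2124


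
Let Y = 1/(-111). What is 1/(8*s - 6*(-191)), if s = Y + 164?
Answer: 111/272830 ≈ 0.00040685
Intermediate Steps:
Y = -1/111 ≈ -0.0090090
s = 18203/111 (s = -1/111 + 164 = 18203/111 ≈ 163.99)
1/(8*s - 6*(-191)) = 1/(8*(18203/111) - 6*(-191)) = 1/(145624/111 + 1146) = 1/(272830/111) = 111/272830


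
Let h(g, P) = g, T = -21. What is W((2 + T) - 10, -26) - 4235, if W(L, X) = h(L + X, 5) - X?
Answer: -4264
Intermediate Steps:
W(L, X) = L (W(L, X) = (L + X) - X = L)
W((2 + T) - 10, -26) - 4235 = ((2 - 21) - 10) - 4235 = (-19 - 10) - 4235 = -29 - 4235 = -4264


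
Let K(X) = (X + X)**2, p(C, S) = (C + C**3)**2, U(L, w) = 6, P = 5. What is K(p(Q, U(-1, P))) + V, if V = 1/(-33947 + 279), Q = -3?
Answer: 109084319999/33668 ≈ 3.2400e+6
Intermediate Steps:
V = -1/33668 (V = 1/(-33668) = -1/33668 ≈ -2.9702e-5)
K(X) = 4*X**2 (K(X) = (2*X)**2 = 4*X**2)
K(p(Q, U(-1, P))) + V = 4*((-3)**2*(1 + (-3)**2)**2)**2 - 1/33668 = 4*(9*(1 + 9)**2)**2 - 1/33668 = 4*(9*10**2)**2 - 1/33668 = 4*(9*100)**2 - 1/33668 = 4*900**2 - 1/33668 = 4*810000 - 1/33668 = 3240000 - 1/33668 = 109084319999/33668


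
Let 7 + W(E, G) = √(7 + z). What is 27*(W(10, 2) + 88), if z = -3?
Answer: 2241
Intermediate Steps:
W(E, G) = -5 (W(E, G) = -7 + √(7 - 3) = -7 + √4 = -7 + 2 = -5)
27*(W(10, 2) + 88) = 27*(-5 + 88) = 27*83 = 2241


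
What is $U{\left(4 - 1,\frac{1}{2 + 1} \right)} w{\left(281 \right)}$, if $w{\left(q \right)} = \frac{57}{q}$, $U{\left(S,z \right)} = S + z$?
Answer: $\frac{190}{281} \approx 0.67616$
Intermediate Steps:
$U{\left(4 - 1,\frac{1}{2 + 1} \right)} w{\left(281 \right)} = \left(\left(4 - 1\right) + \frac{1}{2 + 1}\right) \frac{57}{281} = \left(3 + \frac{1}{3}\right) 57 \cdot \frac{1}{281} = \left(3 + \frac{1}{3}\right) \frac{57}{281} = \frac{10}{3} \cdot \frac{57}{281} = \frac{190}{281}$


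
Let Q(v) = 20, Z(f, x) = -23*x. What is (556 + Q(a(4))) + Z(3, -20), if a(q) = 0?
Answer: 1036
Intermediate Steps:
(556 + Q(a(4))) + Z(3, -20) = (556 + 20) - 23*(-20) = 576 + 460 = 1036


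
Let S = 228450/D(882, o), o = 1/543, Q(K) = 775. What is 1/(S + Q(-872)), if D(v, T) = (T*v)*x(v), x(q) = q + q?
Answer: 86436/73879475 ≈ 0.0011700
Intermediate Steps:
o = 1/543 ≈ 0.0018416
x(q) = 2*q
D(v, T) = 2*T*v² (D(v, T) = (T*v)*(2*v) = 2*T*v²)
S = 6891575/86436 (S = 228450/((2*(1/543)*882²)) = 228450/((2*(1/543)*777924)) = 228450/(518616/181) = 228450*(181/518616) = 6891575/86436 ≈ 79.730)
1/(S + Q(-872)) = 1/(6891575/86436 + 775) = 1/(73879475/86436) = 86436/73879475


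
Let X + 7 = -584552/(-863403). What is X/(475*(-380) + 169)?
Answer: 5459269/155698326393 ≈ 3.5063e-5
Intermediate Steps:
X = -5459269/863403 (X = -7 - 584552/(-863403) = -7 - 584552*(-1/863403) = -7 + 584552/863403 = -5459269/863403 ≈ -6.3230)
X/(475*(-380) + 169) = -5459269/(863403*(475*(-380) + 169)) = -5459269/(863403*(-180500 + 169)) = -5459269/863403/(-180331) = -5459269/863403*(-1/180331) = 5459269/155698326393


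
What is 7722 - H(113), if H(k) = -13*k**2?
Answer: 173719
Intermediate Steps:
7722 - H(113) = 7722 - (-13)*113**2 = 7722 - (-13)*12769 = 7722 - 1*(-165997) = 7722 + 165997 = 173719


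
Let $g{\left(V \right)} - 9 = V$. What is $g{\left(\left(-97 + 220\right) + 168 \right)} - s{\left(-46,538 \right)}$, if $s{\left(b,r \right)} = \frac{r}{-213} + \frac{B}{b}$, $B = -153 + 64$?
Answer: $\frac{2945191}{9798} \approx 300.59$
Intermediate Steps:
$g{\left(V \right)} = 9 + V$
$B = -89$
$s{\left(b,r \right)} = - \frac{89}{b} - \frac{r}{213}$ ($s{\left(b,r \right)} = \frac{r}{-213} - \frac{89}{b} = r \left(- \frac{1}{213}\right) - \frac{89}{b} = - \frac{r}{213} - \frac{89}{b} = - \frac{89}{b} - \frac{r}{213}$)
$g{\left(\left(-97 + 220\right) + 168 \right)} - s{\left(-46,538 \right)} = \left(9 + \left(\left(-97 + 220\right) + 168\right)\right) - \left(- \frac{89}{-46} - \frac{538}{213}\right) = \left(9 + \left(123 + 168\right)\right) - \left(\left(-89\right) \left(- \frac{1}{46}\right) - \frac{538}{213}\right) = \left(9 + 291\right) - \left(\frac{89}{46} - \frac{538}{213}\right) = 300 - - \frac{5791}{9798} = 300 + \frac{5791}{9798} = \frac{2945191}{9798}$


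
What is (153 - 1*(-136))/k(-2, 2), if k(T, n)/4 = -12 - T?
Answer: -289/40 ≈ -7.2250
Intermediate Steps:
k(T, n) = -48 - 4*T (k(T, n) = 4*(-12 - T) = -48 - 4*T)
(153 - 1*(-136))/k(-2, 2) = (153 - 1*(-136))/(-48 - 4*(-2)) = (153 + 136)/(-48 + 8) = 289/(-40) = 289*(-1/40) = -289/40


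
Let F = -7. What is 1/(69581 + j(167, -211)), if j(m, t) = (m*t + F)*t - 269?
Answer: 1/7505796 ≈ 1.3323e-7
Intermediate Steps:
j(m, t) = -269 + t*(-7 + m*t) (j(m, t) = (m*t - 7)*t - 269 = (-7 + m*t)*t - 269 = t*(-7 + m*t) - 269 = -269 + t*(-7 + m*t))
1/(69581 + j(167, -211)) = 1/(69581 + (-269 - 7*(-211) + 167*(-211)²)) = 1/(69581 + (-269 + 1477 + 167*44521)) = 1/(69581 + (-269 + 1477 + 7435007)) = 1/(69581 + 7436215) = 1/7505796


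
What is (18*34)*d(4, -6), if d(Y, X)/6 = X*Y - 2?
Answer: -95472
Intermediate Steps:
d(Y, X) = -12 + 6*X*Y (d(Y, X) = 6*(X*Y - 2) = 6*(-2 + X*Y) = -12 + 6*X*Y)
(18*34)*d(4, -6) = (18*34)*(-12 + 6*(-6)*4) = 612*(-12 - 144) = 612*(-156) = -95472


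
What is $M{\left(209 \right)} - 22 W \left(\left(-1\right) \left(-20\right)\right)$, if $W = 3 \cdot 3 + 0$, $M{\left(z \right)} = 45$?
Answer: $-3915$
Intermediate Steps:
$W = 9$ ($W = 9 + 0 = 9$)
$M{\left(209 \right)} - 22 W \left(\left(-1\right) \left(-20\right)\right) = 45 - 22 \cdot 9 \left(\left(-1\right) \left(-20\right)\right) = 45 - 198 \cdot 20 = 45 - 3960 = -3915$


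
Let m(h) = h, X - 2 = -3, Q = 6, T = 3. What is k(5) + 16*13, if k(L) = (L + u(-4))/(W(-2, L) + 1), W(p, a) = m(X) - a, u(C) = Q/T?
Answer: 1033/5 ≈ 206.60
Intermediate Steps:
X = -1 (X = 2 - 3 = -1)
u(C) = 2 (u(C) = 6/3 = 6*(1/3) = 2)
W(p, a) = -1 - a
k(L) = -(2 + L)/L (k(L) = (L + 2)/((-1 - L) + 1) = (2 + L)/((-L)) = (2 + L)*(-1/L) = -(2 + L)/L)
k(5) + 16*13 = (-2 - 1*5)/5 + 16*13 = (-2 - 5)/5 + 208 = (1/5)*(-7) + 208 = -7/5 + 208 = 1033/5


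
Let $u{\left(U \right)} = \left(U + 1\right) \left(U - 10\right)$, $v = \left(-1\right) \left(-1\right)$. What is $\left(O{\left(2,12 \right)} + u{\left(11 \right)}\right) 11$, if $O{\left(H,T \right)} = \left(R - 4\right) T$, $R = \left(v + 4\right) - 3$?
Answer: $-132$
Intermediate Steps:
$v = 1$
$R = 2$ ($R = \left(1 + 4\right) - 3 = 5 - 3 = 2$)
$O{\left(H,T \right)} = - 2 T$ ($O{\left(H,T \right)} = \left(2 - 4\right) T = - 2 T$)
$u{\left(U \right)} = \left(1 + U\right) \left(-10 + U\right)$
$\left(O{\left(2,12 \right)} + u{\left(11 \right)}\right) 11 = \left(\left(-2\right) 12 - \left(109 - 121\right)\right) 11 = \left(-24 - -12\right) 11 = \left(-24 + 12\right) 11 = \left(-12\right) 11 = -132$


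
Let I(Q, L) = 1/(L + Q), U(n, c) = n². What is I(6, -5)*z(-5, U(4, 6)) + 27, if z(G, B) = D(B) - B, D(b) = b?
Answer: 27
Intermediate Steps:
z(G, B) = 0 (z(G, B) = B - B = 0)
I(6, -5)*z(-5, U(4, 6)) + 27 = 0/(-5 + 6) + 27 = 0/1 + 27 = 1*0 + 27 = 0 + 27 = 27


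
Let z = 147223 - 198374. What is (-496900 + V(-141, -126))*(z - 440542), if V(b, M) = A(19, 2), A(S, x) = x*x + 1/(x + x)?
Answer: 977280648019/4 ≈ 2.4432e+11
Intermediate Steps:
z = -51151
A(S, x) = x**2 + 1/(2*x)
V(b, M) = 17/4 (V(b, M) = (1/2 + 2**3)/2 = (1/2 + 8)/2 = (1/2)*(17/2) = 17/4)
(-496900 + V(-141, -126))*(z - 440542) = (-496900 + 17/4)*(-51151 - 440542) = -1987583/4*(-491693) = 977280648019/4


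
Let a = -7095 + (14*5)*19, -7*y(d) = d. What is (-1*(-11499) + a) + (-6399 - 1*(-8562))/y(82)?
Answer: 455047/82 ≈ 5549.4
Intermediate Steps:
y(d) = -d/7
a = -5765 (a = -7095 + 70*19 = -7095 + 1330 = -5765)
(-1*(-11499) + a) + (-6399 - 1*(-8562))/y(82) = (-1*(-11499) - 5765) + (-6399 - 1*(-8562))/((-⅐*82)) = (11499 - 5765) + (-6399 + 8562)/(-82/7) = 5734 + 2163*(-7/82) = 5734 - 15141/82 = 455047/82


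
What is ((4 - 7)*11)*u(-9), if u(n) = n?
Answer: 297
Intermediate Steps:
((4 - 7)*11)*u(-9) = ((4 - 7)*11)*(-9) = -3*11*(-9) = -33*(-9) = 297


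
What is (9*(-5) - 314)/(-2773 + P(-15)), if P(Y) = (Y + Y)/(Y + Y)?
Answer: 359/2772 ≈ 0.12951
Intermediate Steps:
P(Y) = 1 (P(Y) = (2*Y)/((2*Y)) = (2*Y)*(1/(2*Y)) = 1)
(9*(-5) - 314)/(-2773 + P(-15)) = (9*(-5) - 314)/(-2773 + 1) = (-45 - 314)/(-2772) = -359*(-1/2772) = 359/2772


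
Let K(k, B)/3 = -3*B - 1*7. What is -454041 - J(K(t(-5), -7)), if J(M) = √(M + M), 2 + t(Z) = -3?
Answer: -454041 - 2*√21 ≈ -4.5405e+5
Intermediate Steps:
t(Z) = -5 (t(Z) = -2 - 3 = -5)
K(k, B) = -21 - 9*B (K(k, B) = 3*(-3*B - 1*7) = 3*(-3*B - 7) = 3*(-7 - 3*B) = -21 - 9*B)
J(M) = √2*√M (J(M) = √(2*M) = √2*√M)
-454041 - J(K(t(-5), -7)) = -454041 - √2*√(-21 - 9*(-7)) = -454041 - √2*√(-21 + 63) = -454041 - √2*√42 = -454041 - 2*√21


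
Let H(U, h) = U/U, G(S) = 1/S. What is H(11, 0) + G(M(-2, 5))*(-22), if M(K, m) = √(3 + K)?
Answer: -21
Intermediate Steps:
H(U, h) = 1
H(11, 0) + G(M(-2, 5))*(-22) = 1 - 22/√(3 - 2) = 1 - 22/√1 = 1 - 22/1 = 1 + 1*(-22) = 1 - 22 = -21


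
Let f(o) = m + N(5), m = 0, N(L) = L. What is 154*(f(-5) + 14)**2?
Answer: 55594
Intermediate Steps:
f(o) = 5 (f(o) = 0 + 5 = 5)
154*(f(-5) + 14)**2 = 154*(5 + 14)**2 = 154*19**2 = 154*361 = 55594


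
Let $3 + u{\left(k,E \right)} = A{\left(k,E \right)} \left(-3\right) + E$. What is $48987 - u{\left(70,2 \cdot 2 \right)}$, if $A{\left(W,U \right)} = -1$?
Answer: $48983$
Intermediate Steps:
$u{\left(k,E \right)} = E$ ($u{\left(k,E \right)} = -3 + \left(\left(-1\right) \left(-3\right) + E\right) = -3 + \left(3 + E\right) = E$)
$48987 - u{\left(70,2 \cdot 2 \right)} = 48987 - 2 \cdot 2 = 48987 - 4 = 48983$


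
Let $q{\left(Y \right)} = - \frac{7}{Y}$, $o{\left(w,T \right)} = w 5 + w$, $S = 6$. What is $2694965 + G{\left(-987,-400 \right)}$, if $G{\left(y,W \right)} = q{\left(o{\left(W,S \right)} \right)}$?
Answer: $\frac{6467916007}{2400} \approx 2.695 \cdot 10^{6}$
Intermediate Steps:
$o{\left(w,T \right)} = 6 w$ ($o{\left(w,T \right)} = 5 w + w = 6 w$)
$G{\left(y,W \right)} = - \frac{7}{6 W}$
$2694965 + G{\left(-987,-400 \right)} = 2694965 - \frac{7}{6 \left(-400\right)} = 2694965 - - \frac{7}{2400} = 2694965 + \frac{7}{2400} = \frac{6467916007}{2400}$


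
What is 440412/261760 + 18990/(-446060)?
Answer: 2393491929/1459508320 ≈ 1.6399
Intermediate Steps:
440412/261760 + 18990/(-446060) = 440412*(1/261760) + 18990*(-1/446060) = 110103/65440 - 1899/44606 = 2393491929/1459508320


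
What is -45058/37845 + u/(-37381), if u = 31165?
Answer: -98750087/48782205 ≈ -2.0243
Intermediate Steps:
-45058/37845 + u/(-37381) = -45058/37845 + 31165/(-37381) = -45058*1/37845 + 31165*(-1/37381) = -45058/37845 - 31165/37381 = -98750087/48782205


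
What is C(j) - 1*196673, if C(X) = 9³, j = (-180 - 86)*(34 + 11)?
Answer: -195944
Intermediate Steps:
j = -11970 (j = -266*45 = -11970)
C(X) = 729
C(j) - 1*196673 = 729 - 1*196673 = 729 - 196673 = -195944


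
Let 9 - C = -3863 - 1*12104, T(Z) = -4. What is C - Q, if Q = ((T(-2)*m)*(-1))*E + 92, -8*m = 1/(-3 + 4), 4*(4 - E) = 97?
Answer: 126991/8 ≈ 15874.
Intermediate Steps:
E = -81/4 (E = 4 - ¼*97 = 4 - 97/4 = -81/4 ≈ -20.250)
m = -⅛ (m = -1/(8*(-3 + 4)) = -⅛/1 = -⅛*1 = -⅛ ≈ -0.12500)
C = 15976 (C = 9 - (-3863 - 1*12104) = 9 - (-3863 - 12104) = 9 - 1*(-15967) = 9 + 15967 = 15976)
Q = 817/8 (Q = (-4*(-⅛)*(-1))*(-81/4) + 92 = ((½)*(-1))*(-81/4) + 92 = -½*(-81/4) + 92 = 81/8 + 92 = 817/8 ≈ 102.13)
C - Q = 15976 - 1*817/8 = 15976 - 817/8 = 126991/8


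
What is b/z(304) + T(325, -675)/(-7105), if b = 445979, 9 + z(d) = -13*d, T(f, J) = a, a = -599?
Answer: -3166308156/28142905 ≈ -112.51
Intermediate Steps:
T(f, J) = -599
z(d) = -9 - 13*d
b/z(304) + T(325, -675)/(-7105) = 445979/(-9 - 13*304) - 599/(-7105) = 445979/(-9 - 3952) - 599*(-1/7105) = 445979/(-3961) + 599/7105 = 445979*(-1/3961) + 599/7105 = -445979/3961 + 599/7105 = -3166308156/28142905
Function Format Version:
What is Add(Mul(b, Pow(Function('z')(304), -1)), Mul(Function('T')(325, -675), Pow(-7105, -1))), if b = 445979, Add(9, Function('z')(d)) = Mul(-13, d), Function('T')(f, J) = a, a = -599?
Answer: Rational(-3166308156, 28142905) ≈ -112.51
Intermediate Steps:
Function('T')(f, J) = -599
Function('z')(d) = Add(-9, Mul(-13, d))
Add(Mul(b, Pow(Function('z')(304), -1)), Mul(Function('T')(325, -675), Pow(-7105, -1))) = Add(Mul(445979, Pow(Add(-9, Mul(-13, 304)), -1)), Mul(-599, Pow(-7105, -1))) = Add(Mul(445979, Pow(Add(-9, -3952), -1)), Mul(-599, Rational(-1, 7105))) = Add(Mul(445979, Pow(-3961, -1)), Rational(599, 7105)) = Add(Mul(445979, Rational(-1, 3961)), Rational(599, 7105)) = Add(Rational(-445979, 3961), Rational(599, 7105)) = Rational(-3166308156, 28142905)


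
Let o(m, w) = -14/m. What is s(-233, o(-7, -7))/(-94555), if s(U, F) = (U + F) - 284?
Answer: 103/18911 ≈ 0.0054466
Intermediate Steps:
s(U, F) = -284 + F + U (s(U, F) = (F + U) - 284 = -284 + F + U)
s(-233, o(-7, -7))/(-94555) = (-284 - 14/(-7) - 233)/(-94555) = (-284 - 14*(-⅐) - 233)*(-1/94555) = (-284 + 2 - 233)*(-1/94555) = -515*(-1/94555) = 103/18911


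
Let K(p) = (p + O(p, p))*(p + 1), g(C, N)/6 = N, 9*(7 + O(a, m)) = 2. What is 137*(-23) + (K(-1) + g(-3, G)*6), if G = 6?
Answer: -2935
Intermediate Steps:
O(a, m) = -61/9 (O(a, m) = -7 + (⅑)*2 = -7 + 2/9 = -61/9)
g(C, N) = 6*N
K(p) = (1 + p)*(-61/9 + p) (K(p) = (p - 61/9)*(p + 1) = (-61/9 + p)*(1 + p) = (1 + p)*(-61/9 + p))
137*(-23) + (K(-1) + g(-3, G)*6) = 137*(-23) + ((-61/9 + (-1)² - 52/9*(-1)) + (6*6)*6) = -3151 + ((-61/9 + 1 + 52/9) + 36*6) = -3151 + (0 + 216) = -3151 + 216 = -2935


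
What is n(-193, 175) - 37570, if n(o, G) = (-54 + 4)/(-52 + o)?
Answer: -1840920/49 ≈ -37570.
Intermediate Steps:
n(o, G) = -50/(-52 + o)
n(-193, 175) - 37570 = -50/(-52 - 193) - 37570 = -50/(-245) - 37570 = -50*(-1/245) - 37570 = 10/49 - 37570 = -1840920/49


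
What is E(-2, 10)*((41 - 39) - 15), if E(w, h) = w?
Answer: 26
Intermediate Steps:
E(-2, 10)*((41 - 39) - 15) = -2*((41 - 39) - 15) = -2*(2 - 15) = -2*(-13) = 26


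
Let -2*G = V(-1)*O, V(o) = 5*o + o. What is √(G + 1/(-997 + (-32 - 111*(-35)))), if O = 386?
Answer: √2361375786/1428 ≈ 34.029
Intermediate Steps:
V(o) = 6*o
G = 1158 (G = -6*(-1)*386/2 = -(-3)*386 = -½*(-2316) = 1158)
√(G + 1/(-997 + (-32 - 111*(-35)))) = √(1158 + 1/(-997 + (-32 - 111*(-35)))) = √(1158 + 1/(-997 + (-32 + 3885))) = √(1158 + 1/(-997 + 3853)) = √(1158 + 1/2856) = √(3307249/2856) = √2361375786/1428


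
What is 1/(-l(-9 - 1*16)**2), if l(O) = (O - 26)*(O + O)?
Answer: -1/6502500 ≈ -1.5379e-7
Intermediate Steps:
l(O) = 2*O*(-26 + O) (l(O) = (-26 + O)*(2*O) = 2*O*(-26 + O))
1/(-l(-9 - 1*16)**2) = 1/(-(2*(-9 - 1*16)*(-26 + (-9 - 1*16)))**2) = 1/(-(2*(-9 - 16)*(-26 + (-9 - 16)))**2) = 1/(-(2*(-25)*(-26 - 25))**2) = 1/(-(2*(-25)*(-51))**2) = 1/(-1*2550**2) = 1/(-1*6502500) = 1/(-6502500) = -1/6502500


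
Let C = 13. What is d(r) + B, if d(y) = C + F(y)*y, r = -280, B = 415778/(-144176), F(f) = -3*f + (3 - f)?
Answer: -22666621465/72088 ≈ -3.1443e+5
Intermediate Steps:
F(f) = 3 - 4*f
B = -207889/72088 (B = 415778*(-1/144176) = -207889/72088 ≈ -2.8838)
d(y) = 13 + y*(3 - 4*y) (d(y) = 13 + (3 - 4*y)*y = 13 + y*(3 - 4*y))
d(r) + B = (13 - 1*(-280)*(-3 + 4*(-280))) - 207889/72088 = (13 - 1*(-280)*(-3 - 1120)) - 207889/72088 = (13 - 1*(-280)*(-1123)) - 207889/72088 = (13 - 314440) - 207889/72088 = -314427 - 207889/72088 = -22666621465/72088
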